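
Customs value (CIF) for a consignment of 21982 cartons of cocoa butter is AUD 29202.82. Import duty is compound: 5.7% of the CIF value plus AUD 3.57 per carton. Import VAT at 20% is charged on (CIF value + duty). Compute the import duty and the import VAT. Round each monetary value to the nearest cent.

Import duty: AUD 80140.30; import VAT: AUD 21868.62

Ad valorem component: 29202.82 × 5.7% = 1664.56
Specific component: 21982 × 3.57 = 78475.74
Import duty = 1664.56 + 78475.74 = 80140.30
VAT base = CIF + duty = 29202.82 + 80140.30 = 109343.12
Import VAT = 109343.12 × 20% = 21868.62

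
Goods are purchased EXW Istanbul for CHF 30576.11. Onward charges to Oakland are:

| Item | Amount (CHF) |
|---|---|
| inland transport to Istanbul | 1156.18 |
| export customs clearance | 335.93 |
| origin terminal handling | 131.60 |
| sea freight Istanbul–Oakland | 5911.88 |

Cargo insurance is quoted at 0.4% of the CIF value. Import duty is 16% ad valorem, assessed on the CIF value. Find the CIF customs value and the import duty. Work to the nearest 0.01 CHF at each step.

Let C be the CIF value. C = EXW price + pre-shipment costs + freight + 0.4% × C
C − 0.4% × C = 30576.11 + 1156.18 + 335.93 + 131.60 + 5911.88
0.996 × C = 38111.70
C = 38111.70 / 0.996 = 38264.76
Insurance premium = 0.4% × 38264.76 = 153.06
Import duty = 38264.76 × 16% = 6122.36

CIF value: CHF 38264.76; import duty: CHF 6122.36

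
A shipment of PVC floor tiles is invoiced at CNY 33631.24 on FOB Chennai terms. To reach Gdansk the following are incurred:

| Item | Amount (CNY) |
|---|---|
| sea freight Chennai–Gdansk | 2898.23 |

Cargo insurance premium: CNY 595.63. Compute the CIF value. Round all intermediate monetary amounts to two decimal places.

CIF value: CNY 37125.10

CIF = FOB price + freight + insurance
CIF = 33631.24 + 2898.23 + 595.63 = 37125.10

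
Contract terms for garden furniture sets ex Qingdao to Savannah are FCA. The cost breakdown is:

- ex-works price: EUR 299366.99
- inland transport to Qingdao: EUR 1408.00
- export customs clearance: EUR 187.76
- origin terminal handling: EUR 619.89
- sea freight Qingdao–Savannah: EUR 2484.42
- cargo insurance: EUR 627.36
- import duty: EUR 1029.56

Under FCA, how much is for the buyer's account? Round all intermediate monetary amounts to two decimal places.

Buyer's account: EUR 4761.23

FCA: the seller delivers export-cleared goods to the carrier; the buyer bears costs from that point.
Seller's account: goods 299366.99 + inland to port 1408.00 + export clearance 187.76 = 300962.75
Buyer's account: origin terminal 619.89 + freight 2484.42 + insurance 627.36 + duty 1029.56 = 4761.23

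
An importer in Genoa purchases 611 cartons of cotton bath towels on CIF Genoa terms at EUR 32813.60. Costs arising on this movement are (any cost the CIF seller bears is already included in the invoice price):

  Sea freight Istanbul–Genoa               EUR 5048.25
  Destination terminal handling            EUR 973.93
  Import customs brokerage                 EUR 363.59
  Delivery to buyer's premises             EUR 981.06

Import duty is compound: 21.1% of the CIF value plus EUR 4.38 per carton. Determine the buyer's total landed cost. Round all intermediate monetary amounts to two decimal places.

Total landed cost: EUR 44732.03

CIF: the seller pays costs through ocean freight and marine insurance to the destination port.
Already in the invoice (seller's account under CIF): freight — exclude.
The CIF price already equals the CIF value: 32813.60
Ad valorem component: 32813.60 × 21.1% = 6923.67
Specific component: 611 × 4.38 = 2676.18
Import duty = 6923.67 + 2676.18 = 9599.85
Buyer bears: destination terminal 973.93 + brokerage 363.59 + delivery 981.06 + duty 9599.85 = 11918.43
Landed cost = invoice 32813.60 + 11918.43 = 44732.03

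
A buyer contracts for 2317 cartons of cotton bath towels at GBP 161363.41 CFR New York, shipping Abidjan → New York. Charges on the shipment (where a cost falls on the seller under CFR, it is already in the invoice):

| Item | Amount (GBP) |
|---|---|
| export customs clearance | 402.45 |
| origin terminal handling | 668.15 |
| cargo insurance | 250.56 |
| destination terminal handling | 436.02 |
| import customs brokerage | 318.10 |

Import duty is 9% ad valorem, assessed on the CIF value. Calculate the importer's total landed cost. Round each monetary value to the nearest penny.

CFR: the seller pays costs through ocean freight to the destination port, but not insurance.
Already in the invoice (seller's account under CFR): export clearance, origin terminal — exclude.
CIF value = CFR price + insurance = 161363.41 + 250.56 = 161613.97
Import duty = 161613.97 × 9% = 14545.26
Buyer bears: insurance 250.56 + destination terminal 436.02 + brokerage 318.10 + duty 14545.26 = 15549.94
Landed cost = invoice 161363.41 + 15549.94 = 176913.35

Total landed cost: GBP 176913.35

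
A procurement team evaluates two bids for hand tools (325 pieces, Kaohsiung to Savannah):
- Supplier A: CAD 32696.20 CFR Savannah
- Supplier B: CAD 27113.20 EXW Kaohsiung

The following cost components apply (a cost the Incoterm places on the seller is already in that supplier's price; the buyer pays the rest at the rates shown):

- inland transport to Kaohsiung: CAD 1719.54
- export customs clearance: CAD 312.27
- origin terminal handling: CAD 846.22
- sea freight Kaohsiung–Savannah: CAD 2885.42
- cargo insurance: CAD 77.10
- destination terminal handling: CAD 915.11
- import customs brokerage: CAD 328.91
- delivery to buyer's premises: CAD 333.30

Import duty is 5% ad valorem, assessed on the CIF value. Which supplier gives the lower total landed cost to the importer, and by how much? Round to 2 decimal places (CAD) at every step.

Supplier A (CFR):
CIF value = CFR price + insurance = 32696.20 + 77.10 = 32773.30
Import duty = 32773.30 × 5% = 1638.67
Buyer bears (A): 77.10 + 915.11 + 328.91 + 333.30 = 1654.42
Landed cost (A) = invoice 32696.20 + 1654.42 + duty 1638.67 = 35989.29
Supplier B (EXW):
CIF value = EXW price + inland to port + export clearance + origin terminal + freight + insurance = 27113.20 + 1719.54 + 312.27 + 846.22 + 2885.42 + 77.10 = 32953.75
Import duty = 32953.75 × 5% = 1647.69
Buyer bears (B): 1719.54 + 312.27 + 846.22 + 2885.42 + 77.10 + 915.11 + 328.91 + 333.30 = 7417.87
Landed cost (B) = invoice 27113.20 + 7417.87 + duty 1647.69 = 36178.76
Difference = |35989.29 − 36178.76| = 189.47

Supplier A is cheaper by CAD 189.47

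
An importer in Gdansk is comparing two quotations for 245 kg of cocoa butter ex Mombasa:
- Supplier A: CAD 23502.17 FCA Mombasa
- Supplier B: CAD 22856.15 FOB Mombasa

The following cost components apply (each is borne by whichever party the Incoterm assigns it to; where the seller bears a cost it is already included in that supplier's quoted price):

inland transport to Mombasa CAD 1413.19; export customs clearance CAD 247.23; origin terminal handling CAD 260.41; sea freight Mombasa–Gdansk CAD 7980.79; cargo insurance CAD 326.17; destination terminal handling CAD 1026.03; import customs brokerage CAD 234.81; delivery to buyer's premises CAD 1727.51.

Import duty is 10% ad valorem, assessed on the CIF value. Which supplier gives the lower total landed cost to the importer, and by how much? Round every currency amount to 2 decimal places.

Supplier B is cheaper by CAD 997.07

Supplier A (FCA):
CIF value = FCA price + origin terminal + freight + insurance = 23502.17 + 260.41 + 7980.79 + 326.17 = 32069.54
Import duty = 32069.54 × 10% = 3206.95
Buyer bears (A): 260.41 + 7980.79 + 326.17 + 1026.03 + 234.81 + 1727.51 = 11555.72
Landed cost (A) = invoice 23502.17 + 11555.72 + duty 3206.95 = 38264.84
Supplier B (FOB):
CIF value = FOB price + freight + insurance = 22856.15 + 7980.79 + 326.17 = 31163.11
Import duty = 31163.11 × 10% = 3116.31
Buyer bears (B): 7980.79 + 326.17 + 1026.03 + 234.81 + 1727.51 = 11295.31
Landed cost (B) = invoice 22856.15 + 11295.31 + duty 3116.31 = 37267.77
Difference = |38264.84 − 37267.77| = 997.07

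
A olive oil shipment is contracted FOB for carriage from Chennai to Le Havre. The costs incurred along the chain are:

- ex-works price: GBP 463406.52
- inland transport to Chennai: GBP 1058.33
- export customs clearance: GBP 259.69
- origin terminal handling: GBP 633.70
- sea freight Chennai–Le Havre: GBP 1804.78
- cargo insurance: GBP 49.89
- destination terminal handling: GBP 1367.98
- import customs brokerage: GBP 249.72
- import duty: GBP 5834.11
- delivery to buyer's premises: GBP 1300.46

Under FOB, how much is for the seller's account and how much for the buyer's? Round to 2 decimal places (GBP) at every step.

FOB: the seller bears costs until goods are on board at the origin port; the buyer bears freight, insurance and all costs thereafter.
Seller's account: goods 463406.52 + inland to port 1058.33 + export clearance 259.69 + origin terminal 633.70 = 465358.24
Buyer's account: freight 1804.78 + insurance 49.89 + destination terminal 1367.98 + brokerage 249.72 + duty 5834.11 + delivery 1300.46 = 10606.94

Seller: GBP 465358.24; buyer: GBP 10606.94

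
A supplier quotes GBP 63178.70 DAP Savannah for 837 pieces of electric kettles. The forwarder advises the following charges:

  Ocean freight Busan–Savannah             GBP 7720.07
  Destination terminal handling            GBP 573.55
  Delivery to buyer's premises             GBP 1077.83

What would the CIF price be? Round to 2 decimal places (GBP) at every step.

Not relevant to the conversion: freight — on the seller under both DAP and CIF; already in the DAP price and stays in the CIF price.
From DAP to CIF, the seller no longer bears: destination terminal, delivery.
CIF price = 63178.70 − 573.55 − 1077.83 = 61527.32

CIF price: GBP 61527.32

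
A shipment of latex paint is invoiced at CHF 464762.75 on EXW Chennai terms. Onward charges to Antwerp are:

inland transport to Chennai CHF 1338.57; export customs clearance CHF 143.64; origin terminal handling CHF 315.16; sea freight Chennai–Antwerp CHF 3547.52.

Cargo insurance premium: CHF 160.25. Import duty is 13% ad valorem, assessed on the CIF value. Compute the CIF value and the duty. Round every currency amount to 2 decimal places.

CIF value: CHF 470267.89; import duty: CHF 61134.83

CIF = EXW price + pre-shipment costs + freight + insurance
CIF = 464762.75 + 1338.57 + 143.64 + 315.16 + 3547.52 + 160.25 = 470267.89
Import duty = 470267.89 × 13% = 61134.83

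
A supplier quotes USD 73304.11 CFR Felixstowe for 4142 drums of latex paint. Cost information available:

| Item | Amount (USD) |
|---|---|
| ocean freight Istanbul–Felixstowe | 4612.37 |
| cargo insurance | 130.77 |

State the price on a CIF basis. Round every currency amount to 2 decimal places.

Not relevant to the conversion: freight — on the seller under both CFR and CIF; already in the CFR price and stays in the CIF price.
From CFR to CIF, the seller additionally bears: insurance.
CIF price = 73304.11 + 130.77 = 73434.88

CIF price: USD 73434.88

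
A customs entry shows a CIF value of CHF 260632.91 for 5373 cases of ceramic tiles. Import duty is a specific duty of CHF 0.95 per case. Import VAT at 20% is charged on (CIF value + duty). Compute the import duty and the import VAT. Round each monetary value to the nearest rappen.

Import duty: CHF 5104.35; import VAT: CHF 53147.45

Import duty = 5373 × 0.95 = 5104.35
VAT base = CIF + duty = 260632.91 + 5104.35 = 265737.26
Import VAT = 265737.26 × 20% = 53147.45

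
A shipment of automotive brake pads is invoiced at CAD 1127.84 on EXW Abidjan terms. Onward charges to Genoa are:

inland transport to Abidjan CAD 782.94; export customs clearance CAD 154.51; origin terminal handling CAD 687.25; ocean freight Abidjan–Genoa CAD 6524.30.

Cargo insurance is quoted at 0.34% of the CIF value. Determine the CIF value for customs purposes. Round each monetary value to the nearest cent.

Let C be the CIF value. C = EXW price + pre-shipment costs + freight + 0.34% × C
C − 0.34% × C = 1127.84 + 782.94 + 154.51 + 687.25 + 6524.30
0.9966 × C = 9276.84
C = 9276.84 / 0.9966 = 9308.49
Insurance premium = 0.34% × 9308.49 = 31.65

CIF value: CAD 9308.49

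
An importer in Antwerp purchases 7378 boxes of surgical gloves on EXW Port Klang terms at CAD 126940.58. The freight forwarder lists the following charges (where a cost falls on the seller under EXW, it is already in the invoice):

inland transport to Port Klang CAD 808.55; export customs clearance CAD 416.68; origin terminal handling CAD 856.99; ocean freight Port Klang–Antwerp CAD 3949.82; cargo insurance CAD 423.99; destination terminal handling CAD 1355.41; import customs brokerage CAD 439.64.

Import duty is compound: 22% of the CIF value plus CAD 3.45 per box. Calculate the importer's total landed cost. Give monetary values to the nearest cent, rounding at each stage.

EXW: the seller makes goods available at their premises; the buyer bears all onward costs.
CIF value = EXW price + inland to port + export clearance + origin terminal + freight + insurance = 126940.58 + 808.55 + 416.68 + 856.99 + 3949.82 + 423.99 = 133396.61
Ad valorem component: 133396.61 × 22% = 29347.25
Specific component: 7378 × 3.45 = 25454.10
Import duty = 29347.25 + 25454.10 = 54801.35
Buyer bears: inland to port 808.55 + export clearance 416.68 + origin terminal 856.99 + freight 3949.82 + insurance 423.99 + destination terminal 1355.41 + brokerage 439.64 + duty 54801.35 = 63052.43
Landed cost = invoice 126940.58 + 63052.43 = 189993.01

Total landed cost: CAD 189993.01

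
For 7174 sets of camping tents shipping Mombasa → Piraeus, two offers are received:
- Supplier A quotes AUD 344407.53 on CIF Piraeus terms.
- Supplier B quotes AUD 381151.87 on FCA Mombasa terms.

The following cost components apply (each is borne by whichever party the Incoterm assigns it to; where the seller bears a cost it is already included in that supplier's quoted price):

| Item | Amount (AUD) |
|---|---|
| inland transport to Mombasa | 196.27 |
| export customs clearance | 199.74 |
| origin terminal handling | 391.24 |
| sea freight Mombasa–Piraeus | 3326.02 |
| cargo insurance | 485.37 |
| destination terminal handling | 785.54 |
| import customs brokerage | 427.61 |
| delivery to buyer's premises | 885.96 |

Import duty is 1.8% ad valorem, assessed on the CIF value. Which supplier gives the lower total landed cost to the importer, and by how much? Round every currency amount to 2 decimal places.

Supplier A (CIF):
The CIF price already equals the CIF value: 344407.53
Import duty = 344407.53 × 1.8% = 6199.34
Buyer bears (A): 785.54 + 427.61 + 885.96 = 2099.11
Landed cost (A) = invoice 344407.53 + 2099.11 + duty 6199.34 = 352705.98
Supplier B (FCA):
CIF value = FCA price + origin terminal + freight + insurance = 381151.87 + 391.24 + 3326.02 + 485.37 = 385354.50
Import duty = 385354.50 × 1.8% = 6936.38
Buyer bears (B): 391.24 + 3326.02 + 485.37 + 785.54 + 427.61 + 885.96 = 6301.74
Landed cost (B) = invoice 381151.87 + 6301.74 + duty 6936.38 = 394389.99
Difference = |352705.98 − 394389.99| = 41684.01

Supplier A is cheaper by AUD 41684.01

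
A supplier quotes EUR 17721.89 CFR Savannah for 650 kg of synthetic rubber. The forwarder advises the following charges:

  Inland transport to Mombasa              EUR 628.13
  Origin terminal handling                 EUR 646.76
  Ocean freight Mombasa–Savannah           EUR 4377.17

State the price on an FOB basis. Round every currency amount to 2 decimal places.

Not relevant to the conversion: inland to port, origin terminal — on the seller under both CFR and FOB; already in the CFR price and stays in the FOB price.
From CFR to FOB, the seller no longer bears: freight.
FOB price = 17721.89 − 4377.17 = 13344.72

FOB price: EUR 13344.72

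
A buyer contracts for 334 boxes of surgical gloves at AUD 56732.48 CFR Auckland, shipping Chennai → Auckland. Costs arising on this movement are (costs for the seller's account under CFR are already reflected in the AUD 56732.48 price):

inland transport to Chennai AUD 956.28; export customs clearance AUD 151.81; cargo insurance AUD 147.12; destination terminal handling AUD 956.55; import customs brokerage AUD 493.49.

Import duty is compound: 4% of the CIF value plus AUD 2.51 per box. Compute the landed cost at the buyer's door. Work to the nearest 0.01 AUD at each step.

CFR: the seller pays costs through ocean freight to the destination port, but not insurance.
Already in the invoice (seller's account under CFR): inland to port, export clearance — exclude.
CIF value = CFR price + insurance = 56732.48 + 147.12 = 56879.60
Ad valorem component: 56879.60 × 4% = 2275.18
Specific component: 334 × 2.51 = 838.34
Import duty = 2275.18 + 838.34 = 3113.52
Buyer bears: insurance 147.12 + destination terminal 956.55 + brokerage 493.49 + duty 3113.52 = 4710.68
Landed cost = invoice 56732.48 + 4710.68 = 61443.16

Total landed cost: AUD 61443.16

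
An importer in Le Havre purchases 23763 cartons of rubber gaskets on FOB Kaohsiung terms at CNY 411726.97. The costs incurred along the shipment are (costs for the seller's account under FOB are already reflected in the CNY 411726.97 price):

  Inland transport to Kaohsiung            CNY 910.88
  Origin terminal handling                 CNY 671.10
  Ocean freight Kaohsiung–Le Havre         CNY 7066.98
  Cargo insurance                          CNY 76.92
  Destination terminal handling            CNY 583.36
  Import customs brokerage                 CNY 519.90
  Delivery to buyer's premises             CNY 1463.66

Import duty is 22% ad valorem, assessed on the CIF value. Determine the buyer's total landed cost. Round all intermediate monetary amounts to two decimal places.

Total landed cost: CNY 513589.38

FOB: the seller bears costs until goods are on board at the origin port; the buyer bears freight, insurance and all costs thereafter.
Already in the invoice (seller's account under FOB): inland to port, origin terminal — exclude.
CIF value = FOB price + freight + insurance = 411726.97 + 7066.98 + 76.92 = 418870.87
Import duty = 418870.87 × 22% = 92151.59
Buyer bears: freight 7066.98 + insurance 76.92 + destination terminal 583.36 + brokerage 519.90 + delivery 1463.66 + duty 92151.59 = 101862.41
Landed cost = invoice 411726.97 + 101862.41 = 513589.38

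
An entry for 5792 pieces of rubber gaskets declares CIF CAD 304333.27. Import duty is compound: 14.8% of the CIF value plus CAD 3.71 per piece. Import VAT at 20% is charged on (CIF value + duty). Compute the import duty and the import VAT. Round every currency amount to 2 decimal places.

Import duty: CAD 66529.64; import VAT: CAD 74172.58

Ad valorem component: 304333.27 × 14.8% = 45041.32
Specific component: 5792 × 3.71 = 21488.32
Import duty = 45041.32 + 21488.32 = 66529.64
VAT base = CIF + duty = 304333.27 + 66529.64 = 370862.91
Import VAT = 370862.91 × 20% = 74172.58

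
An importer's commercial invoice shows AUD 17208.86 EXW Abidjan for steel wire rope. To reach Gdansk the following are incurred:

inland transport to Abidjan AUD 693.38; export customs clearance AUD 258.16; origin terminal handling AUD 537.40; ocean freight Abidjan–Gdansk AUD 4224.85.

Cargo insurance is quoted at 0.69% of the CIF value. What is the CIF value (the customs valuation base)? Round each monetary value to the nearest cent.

CIF value: AUD 23081.92

Let C be the CIF value. C = EXW price + pre-shipment costs + freight + 0.69% × C
C − 0.69% × C = 17208.86 + 693.38 + 258.16 + 537.40 + 4224.85
0.9931 × C = 22922.65
C = 22922.65 / 0.9931 = 23081.92
Insurance premium = 0.69% × 23081.92 = 159.27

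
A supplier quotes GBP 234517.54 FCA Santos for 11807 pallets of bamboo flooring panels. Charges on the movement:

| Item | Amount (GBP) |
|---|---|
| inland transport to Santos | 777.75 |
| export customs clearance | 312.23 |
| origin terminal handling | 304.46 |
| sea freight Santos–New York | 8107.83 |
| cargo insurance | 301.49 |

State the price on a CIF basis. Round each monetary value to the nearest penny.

Not relevant to the conversion: export clearance, inland to port — on the seller under both FCA and CIF; already in the FCA price and stays in the CIF price.
From FCA to CIF, the seller additionally bears: origin terminal, freight, insurance.
CIF price = 234517.54 + 304.46 + 8107.83 + 301.49 = 243231.32

CIF price: GBP 243231.32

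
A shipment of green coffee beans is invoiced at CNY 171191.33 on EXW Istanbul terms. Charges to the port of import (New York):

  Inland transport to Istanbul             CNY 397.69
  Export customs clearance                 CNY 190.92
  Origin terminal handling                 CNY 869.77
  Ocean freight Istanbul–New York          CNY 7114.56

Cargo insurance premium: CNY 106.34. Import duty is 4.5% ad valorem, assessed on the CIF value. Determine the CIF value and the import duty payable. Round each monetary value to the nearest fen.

CIF value: CNY 179870.61; import duty: CNY 8094.18

CIF = EXW price + pre-shipment costs + freight + insurance
CIF = 171191.33 + 397.69 + 190.92 + 869.77 + 7114.56 + 106.34 = 179870.61
Import duty = 179870.61 × 4.5% = 8094.18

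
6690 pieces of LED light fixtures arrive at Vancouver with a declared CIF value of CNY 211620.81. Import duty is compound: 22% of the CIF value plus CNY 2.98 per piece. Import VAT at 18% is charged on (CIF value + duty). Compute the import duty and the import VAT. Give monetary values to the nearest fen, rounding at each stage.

Ad valorem component: 211620.81 × 22% = 46556.58
Specific component: 6690 × 2.98 = 19936.20
Import duty = 46556.58 + 19936.20 = 66492.78
VAT base = CIF + duty = 211620.81 + 66492.78 = 278113.59
Import VAT = 278113.59 × 18% = 50060.45

Import duty: CNY 66492.78; import VAT: CNY 50060.45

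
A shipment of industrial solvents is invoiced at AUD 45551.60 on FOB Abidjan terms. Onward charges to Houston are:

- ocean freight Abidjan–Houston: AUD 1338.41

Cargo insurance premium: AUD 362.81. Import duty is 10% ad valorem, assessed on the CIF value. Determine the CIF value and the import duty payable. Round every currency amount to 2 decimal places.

CIF value: AUD 47252.82; import duty: AUD 4725.28

CIF = FOB price + freight + insurance
CIF = 45551.60 + 1338.41 + 362.81 = 47252.82
Import duty = 47252.82 × 10% = 4725.28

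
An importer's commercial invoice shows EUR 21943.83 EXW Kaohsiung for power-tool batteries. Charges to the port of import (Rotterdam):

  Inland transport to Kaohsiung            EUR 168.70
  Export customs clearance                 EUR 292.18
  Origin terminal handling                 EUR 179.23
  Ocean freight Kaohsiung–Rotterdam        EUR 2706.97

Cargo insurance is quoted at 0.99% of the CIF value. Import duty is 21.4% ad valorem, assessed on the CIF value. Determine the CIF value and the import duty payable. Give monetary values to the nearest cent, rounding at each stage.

CIF value: EUR 25543.79; import duty: EUR 5466.37

Let C be the CIF value. C = EXW price + pre-shipment costs + freight + 0.99% × C
C − 0.99% × C = 21943.83 + 168.70 + 292.18 + 179.23 + 2706.97
0.9901 × C = 25290.91
C = 25290.91 / 0.9901 = 25543.79
Insurance premium = 0.99% × 25543.79 = 252.88
Import duty = 25543.79 × 21.4% = 5466.37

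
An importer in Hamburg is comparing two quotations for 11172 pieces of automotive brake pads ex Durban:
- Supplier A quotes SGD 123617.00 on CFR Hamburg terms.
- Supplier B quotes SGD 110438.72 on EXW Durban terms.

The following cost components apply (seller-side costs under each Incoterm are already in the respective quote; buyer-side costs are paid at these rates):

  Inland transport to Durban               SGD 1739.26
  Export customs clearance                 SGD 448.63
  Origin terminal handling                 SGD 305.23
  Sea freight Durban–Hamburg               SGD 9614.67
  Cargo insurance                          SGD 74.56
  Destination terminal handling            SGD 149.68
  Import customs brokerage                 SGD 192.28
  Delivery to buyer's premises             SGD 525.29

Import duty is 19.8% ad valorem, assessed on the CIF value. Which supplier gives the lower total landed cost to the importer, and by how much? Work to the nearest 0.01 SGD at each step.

Supplier B is cheaper by SGD 1282.45

Supplier A (CFR):
CIF value = CFR price + insurance = 123617.00 + 74.56 = 123691.56
Import duty = 123691.56 × 19.8% = 24490.93
Buyer bears (A): 74.56 + 149.68 + 192.28 + 525.29 = 941.81
Landed cost (A) = invoice 123617.00 + 941.81 + duty 24490.93 = 149049.74
Supplier B (EXW):
CIF value = EXW price + inland to port + export clearance + origin terminal + freight + insurance = 110438.72 + 1739.26 + 448.63 + 305.23 + 9614.67 + 74.56 = 122621.07
Import duty = 122621.07 × 19.8% = 24278.97
Buyer bears (B): 1739.26 + 448.63 + 305.23 + 9614.67 + 74.56 + 149.68 + 192.28 + 525.29 = 13049.60
Landed cost (B) = invoice 110438.72 + 13049.60 + duty 24278.97 = 147767.29
Difference = |149049.74 − 147767.29| = 1282.45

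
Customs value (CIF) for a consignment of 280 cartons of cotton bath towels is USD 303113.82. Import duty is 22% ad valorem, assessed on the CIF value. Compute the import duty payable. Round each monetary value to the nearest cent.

Import duty = 303113.82 × 22% = 66685.04

Import duty: USD 66685.04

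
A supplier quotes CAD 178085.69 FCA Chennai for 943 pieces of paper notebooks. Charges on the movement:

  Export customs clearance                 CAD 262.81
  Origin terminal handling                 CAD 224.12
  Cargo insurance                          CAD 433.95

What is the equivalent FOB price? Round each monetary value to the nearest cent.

FOB price: CAD 178309.81

Not relevant to the conversion: export clearance — on the seller under both FCA and FOB; already in the FCA price and stays in the FOB price. insurance — on the buyer under both terms; not part of either seller's price.
From FCA to FOB, the seller additionally bears: origin terminal.
FOB price = 178085.69 + 224.12 = 178309.81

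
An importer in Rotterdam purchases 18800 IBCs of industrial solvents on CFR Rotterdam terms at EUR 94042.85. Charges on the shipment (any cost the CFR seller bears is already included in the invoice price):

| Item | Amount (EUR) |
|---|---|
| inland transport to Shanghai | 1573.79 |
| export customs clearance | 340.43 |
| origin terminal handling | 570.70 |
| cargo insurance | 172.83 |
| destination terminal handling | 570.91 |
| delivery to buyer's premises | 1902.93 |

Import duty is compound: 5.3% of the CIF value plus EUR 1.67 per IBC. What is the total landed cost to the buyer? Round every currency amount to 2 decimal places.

CFR: the seller pays costs through ocean freight to the destination port, but not insurance.
Already in the invoice (seller's account under CFR): inland to port, export clearance, origin terminal — exclude.
CIF value = CFR price + insurance = 94042.85 + 172.83 = 94215.68
Ad valorem component: 94215.68 × 5.3% = 4993.43
Specific component: 18800 × 1.67 = 31396.00
Import duty = 4993.43 + 31396.00 = 36389.43
Buyer bears: insurance 172.83 + destination terminal 570.91 + delivery 1902.93 + duty 36389.43 = 39036.10
Landed cost = invoice 94042.85 + 39036.10 = 133078.95

Total landed cost: EUR 133078.95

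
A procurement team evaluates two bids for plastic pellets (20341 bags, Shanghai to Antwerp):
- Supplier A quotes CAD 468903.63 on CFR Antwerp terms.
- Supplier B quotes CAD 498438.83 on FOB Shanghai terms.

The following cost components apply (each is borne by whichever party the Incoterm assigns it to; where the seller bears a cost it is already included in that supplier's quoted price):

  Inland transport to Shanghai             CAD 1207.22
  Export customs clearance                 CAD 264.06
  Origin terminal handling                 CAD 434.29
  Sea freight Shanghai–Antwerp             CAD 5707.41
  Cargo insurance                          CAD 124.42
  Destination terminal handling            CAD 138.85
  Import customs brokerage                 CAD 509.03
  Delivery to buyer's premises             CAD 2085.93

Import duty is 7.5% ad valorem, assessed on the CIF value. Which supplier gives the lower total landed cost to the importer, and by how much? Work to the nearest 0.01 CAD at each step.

Supplier A is cheaper by CAD 37885.81

Supplier A (CFR):
CIF value = CFR price + insurance = 468903.63 + 124.42 = 469028.05
Import duty = 469028.05 × 7.5% = 35177.10
Buyer bears (A): 124.42 + 138.85 + 509.03 + 2085.93 = 2858.23
Landed cost (A) = invoice 468903.63 + 2858.23 + duty 35177.10 = 506938.96
Supplier B (FOB):
CIF value = FOB price + freight + insurance = 498438.83 + 5707.41 + 124.42 = 504270.66
Import duty = 504270.66 × 7.5% = 37820.30
Buyer bears (B): 5707.41 + 124.42 + 138.85 + 509.03 + 2085.93 = 8565.64
Landed cost (B) = invoice 498438.83 + 8565.64 + duty 37820.30 = 544824.77
Difference = |506938.96 − 544824.77| = 37885.81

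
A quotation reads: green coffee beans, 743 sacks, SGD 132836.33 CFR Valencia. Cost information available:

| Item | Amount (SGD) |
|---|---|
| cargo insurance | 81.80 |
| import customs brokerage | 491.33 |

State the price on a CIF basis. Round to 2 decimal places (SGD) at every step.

CIF price: SGD 132918.13

Not relevant to the conversion: brokerage — on the buyer under both terms; not part of either seller's price.
From CFR to CIF, the seller additionally bears: insurance.
CIF price = 132836.33 + 81.80 = 132918.13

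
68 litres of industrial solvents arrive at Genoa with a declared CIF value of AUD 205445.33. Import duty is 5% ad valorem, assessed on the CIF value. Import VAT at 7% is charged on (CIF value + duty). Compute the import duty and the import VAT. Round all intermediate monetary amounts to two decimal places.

Import duty = 205445.33 × 5% = 10272.27
VAT base = CIF + duty = 205445.33 + 10272.27 = 215717.60
Import VAT = 215717.60 × 7% = 15100.23

Import duty: AUD 10272.27; import VAT: AUD 15100.23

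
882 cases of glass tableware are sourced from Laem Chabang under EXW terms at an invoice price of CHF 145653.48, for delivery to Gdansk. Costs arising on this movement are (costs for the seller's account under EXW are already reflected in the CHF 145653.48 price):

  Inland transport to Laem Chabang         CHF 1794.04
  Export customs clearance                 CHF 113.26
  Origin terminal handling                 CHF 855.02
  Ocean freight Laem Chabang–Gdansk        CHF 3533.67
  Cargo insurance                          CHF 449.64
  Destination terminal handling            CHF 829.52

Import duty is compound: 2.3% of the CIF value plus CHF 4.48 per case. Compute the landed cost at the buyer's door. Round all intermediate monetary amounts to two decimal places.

Total landed cost: CHF 160685.17

EXW: the seller makes goods available at their premises; the buyer bears all onward costs.
CIF value = EXW price + inland to port + export clearance + origin terminal + freight + insurance = 145653.48 + 1794.04 + 113.26 + 855.02 + 3533.67 + 449.64 = 152399.11
Ad valorem component: 152399.11 × 2.3% = 3505.18
Specific component: 882 × 4.48 = 3951.36
Import duty = 3505.18 + 3951.36 = 7456.54
Buyer bears: inland to port 1794.04 + export clearance 113.26 + origin terminal 855.02 + freight 3533.67 + insurance 449.64 + destination terminal 829.52 + duty 7456.54 = 15031.69
Landed cost = invoice 145653.48 + 15031.69 = 160685.17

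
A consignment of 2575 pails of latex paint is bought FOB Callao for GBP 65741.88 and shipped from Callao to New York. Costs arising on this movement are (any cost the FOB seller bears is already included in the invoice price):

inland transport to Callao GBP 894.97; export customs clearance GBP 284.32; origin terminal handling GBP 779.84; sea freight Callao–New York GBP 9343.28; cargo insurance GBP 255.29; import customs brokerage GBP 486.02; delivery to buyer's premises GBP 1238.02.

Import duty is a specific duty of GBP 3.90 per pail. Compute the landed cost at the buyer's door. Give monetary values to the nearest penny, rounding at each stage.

FOB: the seller bears costs until goods are on board at the origin port; the buyer bears freight, insurance and all costs thereafter.
Already in the invoice (seller's account under FOB): inland to port, export clearance, origin terminal — exclude.
CIF value = FOB price + freight + insurance = 65741.88 + 9343.28 + 255.29 = 75340.45
Import duty = 2575 × 3.90 = 10042.50
Buyer bears: freight 9343.28 + insurance 255.29 + brokerage 486.02 + delivery 1238.02 + duty 10042.50 = 21365.11
Landed cost = invoice 65741.88 + 21365.11 = 87106.99

Total landed cost: GBP 87106.99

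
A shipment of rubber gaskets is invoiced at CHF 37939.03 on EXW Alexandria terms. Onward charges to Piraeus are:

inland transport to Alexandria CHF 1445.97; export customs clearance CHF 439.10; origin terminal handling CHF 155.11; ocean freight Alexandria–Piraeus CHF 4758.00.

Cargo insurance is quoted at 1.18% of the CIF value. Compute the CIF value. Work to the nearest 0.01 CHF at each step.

CIF value: CHF 45271.41

Let C be the CIF value. C = EXW price + pre-shipment costs + freight + 1.18% × C
C − 1.18% × C = 37939.03 + 1445.97 + 439.10 + 155.11 + 4758.00
0.9882 × C = 44737.21
C = 44737.21 / 0.9882 = 45271.41
Insurance premium = 1.18% × 45271.41 = 534.20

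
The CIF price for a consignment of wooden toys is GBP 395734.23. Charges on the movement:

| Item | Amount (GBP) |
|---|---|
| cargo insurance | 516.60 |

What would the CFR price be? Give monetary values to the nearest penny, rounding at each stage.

From CIF to CFR, the seller no longer bears: insurance.
CFR price = 395734.23 − 516.60 = 395217.63

CFR price: GBP 395217.63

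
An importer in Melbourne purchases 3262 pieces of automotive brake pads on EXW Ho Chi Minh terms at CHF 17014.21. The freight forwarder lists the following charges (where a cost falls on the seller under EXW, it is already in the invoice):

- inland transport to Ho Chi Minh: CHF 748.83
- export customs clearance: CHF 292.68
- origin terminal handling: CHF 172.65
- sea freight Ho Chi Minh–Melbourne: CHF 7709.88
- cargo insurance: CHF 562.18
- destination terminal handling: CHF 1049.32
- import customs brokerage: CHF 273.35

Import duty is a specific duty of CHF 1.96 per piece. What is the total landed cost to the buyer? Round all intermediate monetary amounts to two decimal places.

Total landed cost: CHF 34216.62

EXW: the seller makes goods available at their premises; the buyer bears all onward costs.
CIF value = EXW price + inland to port + export clearance + origin terminal + freight + insurance = 17014.21 + 748.83 + 292.68 + 172.65 + 7709.88 + 562.18 = 26500.43
Import duty = 3262 × 1.96 = 6393.52
Buyer bears: inland to port 748.83 + export clearance 292.68 + origin terminal 172.65 + freight 7709.88 + insurance 562.18 + destination terminal 1049.32 + brokerage 273.35 + duty 6393.52 = 17202.41
Landed cost = invoice 17014.21 + 17202.41 = 34216.62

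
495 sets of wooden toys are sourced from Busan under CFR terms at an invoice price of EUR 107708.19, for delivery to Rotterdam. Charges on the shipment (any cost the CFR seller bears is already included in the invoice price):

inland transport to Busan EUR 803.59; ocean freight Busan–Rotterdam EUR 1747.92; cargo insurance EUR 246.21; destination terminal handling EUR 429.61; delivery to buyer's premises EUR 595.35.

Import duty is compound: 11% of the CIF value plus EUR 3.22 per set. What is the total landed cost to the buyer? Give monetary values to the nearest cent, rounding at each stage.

CFR: the seller pays costs through ocean freight to the destination port, but not insurance.
Already in the invoice (seller's account under CFR): inland to port, freight — exclude.
CIF value = CFR price + insurance = 107708.19 + 246.21 = 107954.40
Ad valorem component: 107954.40 × 11% = 11874.98
Specific component: 495 × 3.22 = 1593.90
Import duty = 11874.98 + 1593.90 = 13468.88
Buyer bears: insurance 246.21 + destination terminal 429.61 + delivery 595.35 + duty 13468.88 = 14740.05
Landed cost = invoice 107708.19 + 14740.05 = 122448.24

Total landed cost: EUR 122448.24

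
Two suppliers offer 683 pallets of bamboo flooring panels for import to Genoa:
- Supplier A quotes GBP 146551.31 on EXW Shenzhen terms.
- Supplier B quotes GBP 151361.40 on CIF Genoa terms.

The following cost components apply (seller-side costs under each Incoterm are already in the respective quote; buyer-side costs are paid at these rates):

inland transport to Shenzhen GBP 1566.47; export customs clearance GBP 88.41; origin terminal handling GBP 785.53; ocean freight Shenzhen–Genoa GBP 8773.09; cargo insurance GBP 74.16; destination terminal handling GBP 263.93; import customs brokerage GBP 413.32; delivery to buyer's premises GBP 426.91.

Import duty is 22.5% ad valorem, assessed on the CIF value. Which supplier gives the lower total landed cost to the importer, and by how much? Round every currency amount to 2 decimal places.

Supplier B is cheaper by GBP 7935.02

Supplier A (EXW):
CIF value = EXW price + inland to port + export clearance + origin terminal + freight + insurance = 146551.31 + 1566.47 + 88.41 + 785.53 + 8773.09 + 74.16 = 157838.97
Import duty = 157838.97 × 22.5% = 35513.77
Buyer bears (A): 1566.47 + 88.41 + 785.53 + 8773.09 + 74.16 + 263.93 + 413.32 + 426.91 = 12391.82
Landed cost (A) = invoice 146551.31 + 12391.82 + duty 35513.77 = 194456.90
Supplier B (CIF):
The CIF price already equals the CIF value: 151361.40
Import duty = 151361.40 × 22.5% = 34056.32
Buyer bears (B): 263.93 + 413.32 + 426.91 = 1104.16
Landed cost (B) = invoice 151361.40 + 1104.16 + duty 34056.32 = 186521.88
Difference = |194456.90 − 186521.88| = 7935.02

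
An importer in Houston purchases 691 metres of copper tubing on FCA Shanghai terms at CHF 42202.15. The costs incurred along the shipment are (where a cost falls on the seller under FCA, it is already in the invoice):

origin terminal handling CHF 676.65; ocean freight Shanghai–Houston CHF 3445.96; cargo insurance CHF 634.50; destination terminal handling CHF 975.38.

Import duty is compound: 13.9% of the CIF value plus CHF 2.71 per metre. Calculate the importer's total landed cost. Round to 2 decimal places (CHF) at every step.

FCA: the seller delivers export-cleared goods to the carrier; the buyer bears costs from that point.
CIF value = FCA price + origin terminal + freight + insurance = 42202.15 + 676.65 + 3445.96 + 634.50 = 46959.26
Ad valorem component: 46959.26 × 13.9% = 6527.34
Specific component: 691 × 2.71 = 1872.61
Import duty = 6527.34 + 1872.61 = 8399.95
Buyer bears: origin terminal 676.65 + freight 3445.96 + insurance 634.50 + destination terminal 975.38 + duty 8399.95 = 14132.44
Landed cost = invoice 42202.15 + 14132.44 = 56334.59

Total landed cost: CHF 56334.59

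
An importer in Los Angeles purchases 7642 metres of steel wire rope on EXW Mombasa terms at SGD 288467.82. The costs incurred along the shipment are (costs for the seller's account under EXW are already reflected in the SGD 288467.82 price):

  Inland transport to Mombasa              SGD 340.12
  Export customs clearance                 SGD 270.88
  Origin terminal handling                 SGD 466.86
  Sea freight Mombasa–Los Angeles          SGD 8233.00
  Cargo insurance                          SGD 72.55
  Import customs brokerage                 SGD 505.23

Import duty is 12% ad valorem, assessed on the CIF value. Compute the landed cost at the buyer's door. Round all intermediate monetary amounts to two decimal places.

Total landed cost: SGD 334098.61

EXW: the seller makes goods available at their premises; the buyer bears all onward costs.
CIF value = EXW price + inland to port + export clearance + origin terminal + freight + insurance = 288467.82 + 340.12 + 270.88 + 466.86 + 8233.00 + 72.55 = 297851.23
Import duty = 297851.23 × 12% = 35742.15
Buyer bears: inland to port 340.12 + export clearance 270.88 + origin terminal 466.86 + freight 8233.00 + insurance 72.55 + brokerage 505.23 + duty 35742.15 = 45630.79
Landed cost = invoice 288467.82 + 45630.79 = 334098.61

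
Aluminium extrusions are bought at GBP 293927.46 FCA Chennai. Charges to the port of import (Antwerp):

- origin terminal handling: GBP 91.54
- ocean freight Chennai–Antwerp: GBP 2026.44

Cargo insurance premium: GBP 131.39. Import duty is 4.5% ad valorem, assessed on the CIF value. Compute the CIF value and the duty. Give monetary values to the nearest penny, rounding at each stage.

CIF = FCA price + pre-shipment costs + freight + insurance
CIF = 293927.46 + 91.54 + 2026.44 + 131.39 = 296176.83
Import duty = 296176.83 × 4.5% = 13327.96

CIF value: GBP 296176.83; import duty: GBP 13327.96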